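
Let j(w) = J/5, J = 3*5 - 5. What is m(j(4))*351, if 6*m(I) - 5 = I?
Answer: 819/2 ≈ 409.50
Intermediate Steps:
J = 10 (J = 15 - 5 = 10)
j(w) = 2 (j(w) = 10/5 = 10*(⅕) = 2)
m(I) = ⅚ + I/6
m(j(4))*351 = (⅚ + (⅙)*2)*351 = (⅚ + ⅓)*351 = (7/6)*351 = 819/2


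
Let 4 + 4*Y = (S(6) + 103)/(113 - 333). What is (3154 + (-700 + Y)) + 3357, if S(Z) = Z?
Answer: 5112691/880 ≈ 5809.9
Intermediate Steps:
Y = -989/880 (Y = -1 + ((6 + 103)/(113 - 333))/4 = -1 + (109/(-220))/4 = -1 + (109*(-1/220))/4 = -1 + (¼)*(-109/220) = -1 - 109/880 = -989/880 ≈ -1.1239)
(3154 + (-700 + Y)) + 3357 = (3154 + (-700 - 989/880)) + 3357 = (3154 - 616989/880) + 3357 = 2158531/880 + 3357 = 5112691/880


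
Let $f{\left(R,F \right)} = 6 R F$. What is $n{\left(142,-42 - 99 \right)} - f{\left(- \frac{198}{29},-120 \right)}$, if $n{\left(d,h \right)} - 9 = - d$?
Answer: $- \frac{146417}{29} \approx -5048.9$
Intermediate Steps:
$f{\left(R,F \right)} = 6 F R$
$n{\left(d,h \right)} = 9 - d$
$n{\left(142,-42 - 99 \right)} - f{\left(- \frac{198}{29},-120 \right)} = \left(9 - 142\right) - 6 \left(-120\right) \left(- \frac{198}{29}\right) = \left(9 - 142\right) - 6 \left(-120\right) \left(\left(-198\right) \frac{1}{29}\right) = -133 - 6 \left(-120\right) \left(- \frac{198}{29}\right) = -133 - \frac{142560}{29} = - \frac{146417}{29}$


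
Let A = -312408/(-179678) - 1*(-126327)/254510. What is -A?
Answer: -51104571393/22864923890 ≈ -2.2351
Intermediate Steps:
A = 51104571393/22864923890 (A = -312408*(-1/179678) + 126327*(1/254510) = 156204/89839 + 126327/254510 = 51104571393/22864923890 ≈ 2.2351)
-A = -1*51104571393/22864923890 = -51104571393/22864923890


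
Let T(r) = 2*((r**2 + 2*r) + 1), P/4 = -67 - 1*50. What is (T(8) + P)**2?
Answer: 93636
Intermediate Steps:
P = -468 (P = 4*(-67 - 1*50) = 4*(-67 - 50) = 4*(-117) = -468)
T(r) = 2 + 2*r**2 + 4*r (T(r) = 2*(1 + r**2 + 2*r) = 2 + 2*r**2 + 4*r)
(T(8) + P)**2 = ((2 + 2*8**2 + 4*8) - 468)**2 = ((2 + 2*64 + 32) - 468)**2 = ((2 + 128 + 32) - 468)**2 = (162 - 468)**2 = (-306)**2 = 93636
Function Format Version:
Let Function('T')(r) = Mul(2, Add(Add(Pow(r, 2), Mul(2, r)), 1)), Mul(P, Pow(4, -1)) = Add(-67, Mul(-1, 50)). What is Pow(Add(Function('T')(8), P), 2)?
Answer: 93636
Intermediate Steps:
P = -468 (P = Mul(4, Add(-67, Mul(-1, 50))) = Mul(4, Add(-67, -50)) = Mul(4, -117) = -468)
Function('T')(r) = Add(2, Mul(2, Pow(r, 2)), Mul(4, r)) (Function('T')(r) = Mul(2, Add(1, Pow(r, 2), Mul(2, r))) = Add(2, Mul(2, Pow(r, 2)), Mul(4, r)))
Pow(Add(Function('T')(8), P), 2) = Pow(Add(Add(2, Mul(2, Pow(8, 2)), Mul(4, 8)), -468), 2) = Pow(Add(Add(2, Mul(2, 64), 32), -468), 2) = Pow(Add(Add(2, 128, 32), -468), 2) = Pow(Add(162, -468), 2) = Pow(-306, 2) = 93636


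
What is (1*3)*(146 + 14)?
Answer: 480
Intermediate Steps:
(1*3)*(146 + 14) = 3*160 = 480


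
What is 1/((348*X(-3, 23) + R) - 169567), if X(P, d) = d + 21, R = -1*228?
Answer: -1/154483 ≈ -6.4732e-6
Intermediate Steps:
R = -228
X(P, d) = 21 + d
1/((348*X(-3, 23) + R) - 169567) = 1/((348*(21 + 23) - 228) - 169567) = 1/((348*44 - 228) - 169567) = 1/((15312 - 228) - 169567) = 1/(15084 - 169567) = 1/(-154483) = -1/154483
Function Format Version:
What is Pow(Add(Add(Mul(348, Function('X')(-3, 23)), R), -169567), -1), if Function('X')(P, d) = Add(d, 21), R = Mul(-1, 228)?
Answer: Rational(-1, 154483) ≈ -6.4732e-6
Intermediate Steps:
R = -228
Function('X')(P, d) = Add(21, d)
Pow(Add(Add(Mul(348, Function('X')(-3, 23)), R), -169567), -1) = Pow(Add(Add(Mul(348, Add(21, 23)), -228), -169567), -1) = Pow(Add(Add(Mul(348, 44), -228), -169567), -1) = Pow(Add(Add(15312, -228), -169567), -1) = Pow(Add(15084, -169567), -1) = Pow(-154483, -1) = Rational(-1, 154483)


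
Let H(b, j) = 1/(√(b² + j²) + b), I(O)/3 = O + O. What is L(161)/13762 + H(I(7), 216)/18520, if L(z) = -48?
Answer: -3456324647/990943269120 + √1345/144011520 ≈ -0.0034877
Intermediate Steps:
I(O) = 6*O (I(O) = 3*(O + O) = 3*(2*O) = 6*O)
H(b, j) = 1/(b + √(b² + j²))
L(161)/13762 + H(I(7), 216)/18520 = -48/13762 + 1/((6*7 + √((6*7)² + 216²))*18520) = -48*1/13762 + (1/18520)/(42 + √(42² + 46656)) = -24/6881 + (1/18520)/(42 + √(1764 + 46656)) = -24/6881 + (1/18520)/(42 + √48420) = -24/6881 + (1/18520)/(42 + 6*√1345) = -24/6881 + 1/(18520*(42 + 6*√1345))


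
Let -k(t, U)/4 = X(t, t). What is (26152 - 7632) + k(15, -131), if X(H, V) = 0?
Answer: 18520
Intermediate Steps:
k(t, U) = 0 (k(t, U) = -4*0 = 0)
(26152 - 7632) + k(15, -131) = (26152 - 7632) + 0 = 18520 + 0 = 18520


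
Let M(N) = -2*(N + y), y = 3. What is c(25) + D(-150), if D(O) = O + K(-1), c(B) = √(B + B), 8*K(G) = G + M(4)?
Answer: -1215/8 + 5*√2 ≈ -144.80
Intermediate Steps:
M(N) = -6 - 2*N (M(N) = -2*(N + 3) = -2*(3 + N) = -6 - 2*N)
K(G) = -7/4 + G/8 (K(G) = (G + (-6 - 2*4))/8 = (G + (-6 - 8))/8 = (G - 14)/8 = (-14 + G)/8 = -7/4 + G/8)
c(B) = √2*√B (c(B) = √(2*B) = √2*√B)
D(O) = -15/8 + O (D(O) = O + (-7/4 + (⅛)*(-1)) = O + (-7/4 - ⅛) = O - 15/8 = -15/8 + O)
c(25) + D(-150) = √2*√25 + (-15/8 - 150) = √2*5 - 1215/8 = 5*√2 - 1215/8 = -1215/8 + 5*√2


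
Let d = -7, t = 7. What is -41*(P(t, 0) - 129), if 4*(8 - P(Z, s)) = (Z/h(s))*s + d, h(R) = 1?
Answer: 19557/4 ≈ 4889.3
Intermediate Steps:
P(Z, s) = 39/4 - Z*s/4 (P(Z, s) = 8 - ((Z/1)*s - 7)/4 = 8 - ((Z*1)*s - 7)/4 = 8 - (Z*s - 7)/4 = 8 - (-7 + Z*s)/4 = 8 + (7/4 - Z*s/4) = 39/4 - Z*s/4)
-41*(P(t, 0) - 129) = -41*((39/4 - ¼*7*0) - 129) = -41*((39/4 + 0) - 129) = -41*(39/4 - 129) = -41*(-477/4) = 19557/4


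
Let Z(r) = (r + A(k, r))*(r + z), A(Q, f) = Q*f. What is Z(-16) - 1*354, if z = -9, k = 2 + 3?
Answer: 2046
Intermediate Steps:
k = 5
Z(r) = 6*r*(-9 + r) (Z(r) = (r + 5*r)*(r - 9) = (6*r)*(-9 + r) = 6*r*(-9 + r))
Z(-16) - 1*354 = 6*(-16)*(-9 - 16) - 1*354 = 6*(-16)*(-25) - 354 = 2400 - 354 = 2046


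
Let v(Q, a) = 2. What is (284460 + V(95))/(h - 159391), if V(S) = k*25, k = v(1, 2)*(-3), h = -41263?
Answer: -142155/100327 ≈ -1.4169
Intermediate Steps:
k = -6 (k = 2*(-3) = -6)
V(S) = -150 (V(S) = -6*25 = -150)
(284460 + V(95))/(h - 159391) = (284460 - 150)/(-41263 - 159391) = 284310/(-200654) = 284310*(-1/200654) = -142155/100327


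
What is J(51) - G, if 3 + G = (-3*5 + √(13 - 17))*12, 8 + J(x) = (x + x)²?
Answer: 10579 - 24*I ≈ 10579.0 - 24.0*I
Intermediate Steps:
J(x) = -8 + 4*x² (J(x) = -8 + (x + x)² = -8 + (2*x)² = -8 + 4*x²)
G = -183 + 24*I (G = -3 + (-3*5 + √(13 - 17))*12 = -3 + (-15 + √(-4))*12 = -3 + (-15 + 2*I)*12 = -3 + (-180 + 24*I) = -183 + 24*I ≈ -183.0 + 24.0*I)
J(51) - G = (-8 + 4*51²) - (-183 + 24*I) = (-8 + 4*2601) + (183 - 24*I) = (-8 + 10404) + (183 - 24*I) = 10396 + (183 - 24*I) = 10579 - 24*I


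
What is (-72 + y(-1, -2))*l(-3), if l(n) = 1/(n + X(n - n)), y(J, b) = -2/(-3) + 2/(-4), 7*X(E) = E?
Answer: 431/18 ≈ 23.944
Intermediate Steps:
X(E) = E/7
y(J, b) = 1/6 (y(J, b) = -2*(-1/3) + 2*(-1/4) = 2/3 - 1/2 = 1/6)
l(n) = 1/n (l(n) = 1/(n + (n - n)/7) = 1/(n + (1/7)*0) = 1/(n + 0) = 1/n)
(-72 + y(-1, -2))*l(-3) = (-72 + 1/6)/(-3) = -431/6*(-1/3) = 431/18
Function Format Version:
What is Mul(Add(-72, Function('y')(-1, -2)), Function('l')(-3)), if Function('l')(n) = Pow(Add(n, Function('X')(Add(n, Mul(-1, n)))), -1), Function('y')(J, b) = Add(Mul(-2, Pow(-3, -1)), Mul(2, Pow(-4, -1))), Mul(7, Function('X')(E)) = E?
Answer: Rational(431, 18) ≈ 23.944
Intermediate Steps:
Function('X')(E) = Mul(Rational(1, 7), E)
Function('y')(J, b) = Rational(1, 6) (Function('y')(J, b) = Add(Mul(-2, Rational(-1, 3)), Mul(2, Rational(-1, 4))) = Add(Rational(2, 3), Rational(-1, 2)) = Rational(1, 6))
Function('l')(n) = Pow(n, -1) (Function('l')(n) = Pow(Add(n, Mul(Rational(1, 7), Add(n, Mul(-1, n)))), -1) = Pow(Add(n, Mul(Rational(1, 7), 0)), -1) = Pow(Add(n, 0), -1) = Pow(n, -1))
Mul(Add(-72, Function('y')(-1, -2)), Function('l')(-3)) = Mul(Add(-72, Rational(1, 6)), Pow(-3, -1)) = Mul(Rational(-431, 6), Rational(-1, 3)) = Rational(431, 18)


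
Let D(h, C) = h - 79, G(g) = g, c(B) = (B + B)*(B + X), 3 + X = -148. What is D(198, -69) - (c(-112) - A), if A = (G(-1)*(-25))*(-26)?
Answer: -59443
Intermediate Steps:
X = -151 (X = -3 - 148 = -151)
c(B) = 2*B*(-151 + B) (c(B) = (B + B)*(B - 151) = (2*B)*(-151 + B) = 2*B*(-151 + B))
A = -650 (A = -1*(-25)*(-26) = 25*(-26) = -650)
D(h, C) = -79 + h
D(198, -69) - (c(-112) - A) = (-79 + 198) - (2*(-112)*(-151 - 112) - 1*(-650)) = 119 - (2*(-112)*(-263) + 650) = 119 - (58912 + 650) = 119 - 1*59562 = 119 - 59562 = -59443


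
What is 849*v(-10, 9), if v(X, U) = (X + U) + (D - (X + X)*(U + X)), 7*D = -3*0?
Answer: -17829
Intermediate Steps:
D = 0 (D = (-3*0)/7 = (⅐)*0 = 0)
v(X, U) = U + X - 2*X*(U + X) (v(X, U) = (X + U) + (0 - (X + X)*(U + X)) = (U + X) + (0 - 2*X*(U + X)) = (U + X) - 2*X*(U + X) = U + X - 2*X*(U + X))
849*v(-10, 9) = 849*(9 - 10 - 2*(-10)² - 2*9*(-10)) = 849*(9 - 10 - 2*100 + 180) = 849*(9 - 10 - 200 + 180) = 849*(-21) = -17829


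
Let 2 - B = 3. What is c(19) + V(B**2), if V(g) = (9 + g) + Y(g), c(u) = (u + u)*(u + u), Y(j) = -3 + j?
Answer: 1452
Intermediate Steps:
B = -1 (B = 2 - 1*3 = 2 - 3 = -1)
c(u) = 4*u**2 (c(u) = (2*u)*(2*u) = 4*u**2)
V(g) = 6 + 2*g (V(g) = (9 + g) + (-3 + g) = 6 + 2*g)
c(19) + V(B**2) = 4*19**2 + (6 + 2*(-1)**2) = 4*361 + (6 + 2*1) = 1444 + (6 + 2) = 1444 + 8 = 1452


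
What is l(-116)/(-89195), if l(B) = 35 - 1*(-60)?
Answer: -19/17839 ≈ -0.0010651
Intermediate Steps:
l(B) = 95 (l(B) = 35 + 60 = 95)
l(-116)/(-89195) = 95/(-89195) = 95*(-1/89195) = -19/17839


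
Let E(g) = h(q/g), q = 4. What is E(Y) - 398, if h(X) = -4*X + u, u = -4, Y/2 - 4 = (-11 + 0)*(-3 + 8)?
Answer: -20494/51 ≈ -401.84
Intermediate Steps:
Y = -102 (Y = 8 + 2*((-11 + 0)*(-3 + 8)) = 8 + 2*(-11*5) = 8 + 2*(-55) = 8 - 110 = -102)
h(X) = -4 - 4*X (h(X) = -4*X - 4 = -4 - 4*X)
E(g) = -4 - 16/g
E(Y) - 398 = (-4 - 16/(-102)) - 398 = (-4 - 16*(-1/102)) - 398 = (-4 + 8/51) - 398 = -196/51 - 398 = -20494/51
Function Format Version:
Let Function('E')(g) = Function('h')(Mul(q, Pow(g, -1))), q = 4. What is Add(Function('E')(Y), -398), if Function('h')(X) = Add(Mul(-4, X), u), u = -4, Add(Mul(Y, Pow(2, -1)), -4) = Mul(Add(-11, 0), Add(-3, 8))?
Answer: Rational(-20494, 51) ≈ -401.84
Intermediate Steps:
Y = -102 (Y = Add(8, Mul(2, Mul(Add(-11, 0), Add(-3, 8)))) = Add(8, Mul(2, Mul(-11, 5))) = Add(8, Mul(2, -55)) = Add(8, -110) = -102)
Function('h')(X) = Add(-4, Mul(-4, X)) (Function('h')(X) = Add(Mul(-4, X), -4) = Add(-4, Mul(-4, X)))
Function('E')(g) = Add(-4, Mul(-16, Pow(g, -1))) (Function('E')(g) = Add(-4, Mul(-4, Mul(4, Pow(g, -1)))) = Add(-4, Mul(-16, Pow(g, -1))))
Add(Function('E')(Y), -398) = Add(Add(-4, Mul(-16, Pow(-102, -1))), -398) = Add(Add(-4, Mul(-16, Rational(-1, 102))), -398) = Add(Add(-4, Rational(8, 51)), -398) = Add(Rational(-196, 51), -398) = Rational(-20494, 51)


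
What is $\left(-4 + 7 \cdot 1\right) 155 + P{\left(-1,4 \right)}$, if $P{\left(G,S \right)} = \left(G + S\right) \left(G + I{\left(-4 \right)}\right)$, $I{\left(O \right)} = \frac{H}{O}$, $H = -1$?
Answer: $\frac{1851}{4} \approx 462.75$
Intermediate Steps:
$I{\left(O \right)} = - \frac{1}{O}$
$P{\left(G,S \right)} = \left(\frac{1}{4} + G\right) \left(G + S\right)$ ($P{\left(G,S \right)} = \left(G + S\right) \left(G - \frac{1}{-4}\right) = \left(G + S\right) \left(G - - \frac{1}{4}\right) = \left(G + S\right) \left(G + \frac{1}{4}\right) = \left(G + S\right) \left(\frac{1}{4} + G\right) = \left(\frac{1}{4} + G\right) \left(G + S\right)$)
$\left(-4 + 7 \cdot 1\right) 155 + P{\left(-1,4 \right)} = \left(-4 + 7 \cdot 1\right) 155 + \left(\left(-1\right)^{2} + \frac{1}{4} \left(-1\right) + \frac{1}{4} \cdot 4 - 4\right) = \left(-4 + 7\right) 155 + \left(1 - \frac{1}{4} + 1 - 4\right) = 3 \cdot 155 - \frac{9}{4} = 465 - \frac{9}{4} = \frac{1851}{4}$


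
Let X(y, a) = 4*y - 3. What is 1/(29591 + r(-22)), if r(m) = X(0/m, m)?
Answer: 1/29588 ≈ 3.3797e-5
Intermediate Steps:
X(y, a) = -3 + 4*y
r(m) = -3 (r(m) = -3 + 4*(0/m) = -3 + 4*0 = -3 + 0 = -3)
1/(29591 + r(-22)) = 1/(29591 - 3) = 1/29588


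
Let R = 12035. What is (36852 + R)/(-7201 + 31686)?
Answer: 589/295 ≈ 1.9966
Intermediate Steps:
(36852 + R)/(-7201 + 31686) = (36852 + 12035)/(-7201 + 31686) = 48887/24485 = 48887*(1/24485) = 589/295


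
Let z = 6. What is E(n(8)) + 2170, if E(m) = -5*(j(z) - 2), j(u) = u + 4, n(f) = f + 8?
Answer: 2130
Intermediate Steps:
n(f) = 8 + f
j(u) = 4 + u
E(m) = -40 (E(m) = -5*((4 + 6) - 2) = -5*(10 - 2) = -5*8 = -40)
E(n(8)) + 2170 = -40 + 2170 = 2130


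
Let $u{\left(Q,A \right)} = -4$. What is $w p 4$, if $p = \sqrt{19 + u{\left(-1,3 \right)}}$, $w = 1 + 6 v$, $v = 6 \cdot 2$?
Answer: $292 \sqrt{15} \approx 1130.9$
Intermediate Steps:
$v = 12$
$w = 73$ ($w = 1 + 6 \cdot 12 = 1 + 72 = 73$)
$p = \sqrt{15}$ ($p = \sqrt{19 - 4} = \sqrt{15} \approx 3.873$)
$w p 4 = 73 \sqrt{15} \cdot 4 = 292 \sqrt{15}$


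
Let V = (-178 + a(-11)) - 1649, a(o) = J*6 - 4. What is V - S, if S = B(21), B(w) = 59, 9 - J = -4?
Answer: -1812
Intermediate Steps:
J = 13 (J = 9 - 1*(-4) = 9 + 4 = 13)
a(o) = 74 (a(o) = 13*6 - 4 = 78 - 4 = 74)
V = -1753 (V = (-178 + 74) - 1649 = -104 - 1649 = -1753)
S = 59
V - S = -1753 - 1*59 = -1753 - 59 = -1812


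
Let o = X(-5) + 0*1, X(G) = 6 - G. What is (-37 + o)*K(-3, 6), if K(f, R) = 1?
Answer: -26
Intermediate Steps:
o = 11 (o = (6 - 1*(-5)) + 0*1 = (6 + 5) + 0 = 11 + 0 = 11)
(-37 + o)*K(-3, 6) = (-37 + 11)*1 = -26*1 = -26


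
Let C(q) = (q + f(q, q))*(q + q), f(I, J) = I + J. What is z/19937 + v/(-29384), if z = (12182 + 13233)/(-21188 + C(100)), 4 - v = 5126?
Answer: 247757749083/1421074231006 ≈ 0.17435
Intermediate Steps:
v = -5122 (v = 4 - 1*5126 = 4 - 5126 = -5122)
C(q) = 6*q² (C(q) = (q + (q + q))*(q + q) = (q + 2*q)*(2*q) = (3*q)*(2*q) = 6*q²)
z = 25415/38812 (z = (12182 + 13233)/(-21188 + 6*100²) = 25415/(-21188 + 6*10000) = 25415/(-21188 + 60000) = 25415/38812 ≈ 0.65482)
z/19937 + v/(-29384) = (25415/38812)/19937 - 5122/(-29384) = (25415/38812)*(1/19937) - 5122*(-1/29384) = 25415/773794844 + 2561/14692 = 247757749083/1421074231006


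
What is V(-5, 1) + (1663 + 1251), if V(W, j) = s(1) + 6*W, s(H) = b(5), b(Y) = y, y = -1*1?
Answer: 2883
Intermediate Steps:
y = -1
b(Y) = -1
s(H) = -1
V(W, j) = -1 + 6*W
V(-5, 1) + (1663 + 1251) = (-1 + 6*(-5)) + (1663 + 1251) = (-1 - 30) + 2914 = -31 + 2914 = 2883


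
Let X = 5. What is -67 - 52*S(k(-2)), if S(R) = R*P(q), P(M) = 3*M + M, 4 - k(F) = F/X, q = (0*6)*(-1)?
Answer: -67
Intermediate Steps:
q = 0 (q = 0*(-1) = 0)
k(F) = 4 - F/5
P(M) = 4*M
S(R) = 0 (S(R) = R*(4*0) = R*0 = 0)
-67 - 52*S(k(-2)) = -67 - 52*0 = -67 + 0 = -67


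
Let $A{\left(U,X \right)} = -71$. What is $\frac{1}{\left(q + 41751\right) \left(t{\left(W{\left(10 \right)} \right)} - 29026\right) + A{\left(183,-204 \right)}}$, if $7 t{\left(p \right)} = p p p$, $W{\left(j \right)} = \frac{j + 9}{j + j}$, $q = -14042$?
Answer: $- \frac{56000}{45039574223969} \approx -1.2434 \cdot 10^{-9}$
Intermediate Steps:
$W{\left(j \right)} = \frac{9 + j}{2 j}$
$t{\left(p \right)} = \frac{p^{3}}{7}$ ($t{\left(p \right)} = \frac{p p p}{7} = \frac{p^{2} p}{7} = \frac{p^{3}}{7}$)
$\frac{1}{\left(q + 41751\right) \left(t{\left(W{\left(10 \right)} \right)} - 29026\right) + A{\left(183,-204 \right)}} = \frac{1}{\left(-14042 + 41751\right) \left(\frac{\left(\frac{9 + 10}{2 \cdot 10}\right)^{3}}{7} - 29026\right) - 71} = \frac{1}{27709 \left(\frac{\left(\frac{1}{2} \cdot \frac{1}{10} \cdot 19\right)^{3}}{7} - 29026\right) - 71} = \frac{1}{27709 \left(\frac{\left(\frac{19}{20}\right)^{3}}{7} - 29026\right) - 71} = \frac{1}{27709 \left(\frac{1}{7} \cdot \frac{6859}{8000} - 29026\right) - 71} = \frac{1}{27709 \left(\frac{6859}{56000} - 29026\right) - 71} = \frac{1}{27709 \left(- \frac{1625449141}{56000}\right) - 71} = \frac{1}{- \frac{45039570247969}{56000} - 71} = \frac{1}{- \frac{45039574223969}{56000}} = - \frac{56000}{45039574223969}$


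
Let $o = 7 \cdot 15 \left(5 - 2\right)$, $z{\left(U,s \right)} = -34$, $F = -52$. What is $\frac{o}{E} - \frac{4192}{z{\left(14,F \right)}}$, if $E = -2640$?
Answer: $\frac{368539}{2992} \approx 123.17$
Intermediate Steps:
$o = 315$ ($o = 105 \left(5 - 2\right) = 105 \cdot 3 = 315$)
$\frac{o}{E} - \frac{4192}{z{\left(14,F \right)}} = \frac{315}{-2640} - \frac{4192}{-34} = 315 \left(- \frac{1}{2640}\right) - - \frac{2096}{17} = - \frac{21}{176} + \frac{2096}{17} = \frac{368539}{2992}$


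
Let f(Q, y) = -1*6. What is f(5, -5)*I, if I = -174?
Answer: 1044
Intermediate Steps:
f(Q, y) = -6
f(5, -5)*I = -6*(-174) = 1044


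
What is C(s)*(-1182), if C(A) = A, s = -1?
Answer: 1182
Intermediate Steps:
C(s)*(-1182) = -1*(-1182) = 1182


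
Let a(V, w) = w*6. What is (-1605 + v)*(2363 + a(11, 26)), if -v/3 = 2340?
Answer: -21726375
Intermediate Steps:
v = -7020 (v = -3*2340 = -7020)
a(V, w) = 6*w
(-1605 + v)*(2363 + a(11, 26)) = (-1605 - 7020)*(2363 + 6*26) = -8625*(2363 + 156) = -8625*2519 = -21726375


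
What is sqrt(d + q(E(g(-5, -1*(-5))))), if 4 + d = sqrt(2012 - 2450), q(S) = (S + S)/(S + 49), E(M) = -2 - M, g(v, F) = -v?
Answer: sqrt(-39 + 9*I*sqrt(438))/3 ≈ 2.9188 + 3.5851*I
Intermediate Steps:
q(S) = 2*S/(49 + S) (q(S) = (2*S)/(49 + S) = 2*S/(49 + S))
d = -4 + I*sqrt(438) (d = -4 + sqrt(2012 - 2450) = -4 + sqrt(-438) = -4 + I*sqrt(438) ≈ -4.0 + 20.928*I)
sqrt(d + q(E(g(-5, -1*(-5))))) = sqrt((-4 + I*sqrt(438)) + 2*(-2 - (-1)*(-5))/(49 + (-2 - (-1)*(-5)))) = sqrt((-4 + I*sqrt(438)) + 2*(-2 - 1*5)/(49 + (-2 - 1*5))) = sqrt((-4 + I*sqrt(438)) + 2*(-2 - 5)/(49 + (-2 - 5))) = sqrt((-4 + I*sqrt(438)) + 2*(-7)/(49 - 7)) = sqrt((-4 + I*sqrt(438)) + 2*(-7)/42) = sqrt((-4 + I*sqrt(438)) + 2*(-7)*(1/42)) = sqrt((-4 + I*sqrt(438)) - 1/3) = sqrt(-13/3 + I*sqrt(438))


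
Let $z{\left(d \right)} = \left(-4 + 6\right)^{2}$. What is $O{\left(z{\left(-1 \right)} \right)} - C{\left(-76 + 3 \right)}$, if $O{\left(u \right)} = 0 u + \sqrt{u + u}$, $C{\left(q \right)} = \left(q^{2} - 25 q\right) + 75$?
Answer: $-7229 + 2 \sqrt{2} \approx -7226.2$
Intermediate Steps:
$z{\left(d \right)} = 4$ ($z{\left(d \right)} = 2^{2} = 4$)
$C{\left(q \right)} = 75 + q^{2} - 25 q$
$O{\left(u \right)} = \sqrt{2} \sqrt{u}$ ($O{\left(u \right)} = 0 + \sqrt{2 u} = 0 + \sqrt{2} \sqrt{u} = \sqrt{2} \sqrt{u}$)
$O{\left(z{\left(-1 \right)} \right)} - C{\left(-76 + 3 \right)} = \sqrt{2} \sqrt{4} - \left(75 + \left(-76 + 3\right)^{2} - 25 \left(-76 + 3\right)\right) = \sqrt{2} \cdot 2 - \left(75 + \left(-73\right)^{2} - -1825\right) = 2 \sqrt{2} - \left(75 + 5329 + 1825\right) = 2 \sqrt{2} - 7229 = -7229 + 2 \sqrt{2}$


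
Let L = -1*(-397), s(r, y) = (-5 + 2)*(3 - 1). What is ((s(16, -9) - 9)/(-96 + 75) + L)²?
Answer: 7750656/49 ≈ 1.5818e+5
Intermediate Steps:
s(r, y) = -6 (s(r, y) = -3*2 = -6)
L = 397
((s(16, -9) - 9)/(-96 + 75) + L)² = ((-6 - 9)/(-96 + 75) + 397)² = (-15/(-21) + 397)² = (-15*(-1/21) + 397)² = (5/7 + 397)² = (2784/7)² = 7750656/49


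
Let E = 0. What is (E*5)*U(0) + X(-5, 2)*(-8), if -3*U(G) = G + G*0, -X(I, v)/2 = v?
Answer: 32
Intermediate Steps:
X(I, v) = -2*v
U(G) = -G/3 (U(G) = -(G + G*0)/3 = -(G + 0)/3 = -G/3)
(E*5)*U(0) + X(-5, 2)*(-8) = (0*5)*(-⅓*0) - 2*2*(-8) = 0*0 - 4*(-8) = 0 + 32 = 32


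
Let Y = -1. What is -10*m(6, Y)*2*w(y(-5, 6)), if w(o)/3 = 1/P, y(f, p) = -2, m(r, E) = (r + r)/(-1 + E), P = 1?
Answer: 360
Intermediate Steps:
m(r, E) = 2*r/(-1 + E) (m(r, E) = (2*r)/(-1 + E) = 2*r/(-1 + E))
w(o) = 3 (w(o) = 3/1 = 3*1 = 3)
-10*m(6, Y)*2*w(y(-5, 6)) = -10*(2*6/(-1 - 1))*2*3 = -10*(2*6/(-2))*2*3 = -10*(2*6*(-½))*2*3 = -10*(-6*2)*3 = -(-120)*3 = -10*(-36) = 360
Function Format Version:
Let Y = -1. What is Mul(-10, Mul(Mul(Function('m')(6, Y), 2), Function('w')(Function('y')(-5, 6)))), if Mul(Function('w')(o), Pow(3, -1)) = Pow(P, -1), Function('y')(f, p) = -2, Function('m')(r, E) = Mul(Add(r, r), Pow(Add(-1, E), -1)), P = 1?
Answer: 360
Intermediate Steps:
Function('m')(r, E) = Mul(2, r, Pow(Add(-1, E), -1)) (Function('m')(r, E) = Mul(Mul(2, r), Pow(Add(-1, E), -1)) = Mul(2, r, Pow(Add(-1, E), -1)))
Function('w')(o) = 3 (Function('w')(o) = Mul(3, Pow(1, -1)) = Mul(3, 1) = 3)
Mul(-10, Mul(Mul(Function('m')(6, Y), 2), Function('w')(Function('y')(-5, 6)))) = Mul(-10, Mul(Mul(Mul(2, 6, Pow(Add(-1, -1), -1)), 2), 3)) = Mul(-10, Mul(Mul(Mul(2, 6, Pow(-2, -1)), 2), 3)) = Mul(-10, Mul(Mul(Mul(2, 6, Rational(-1, 2)), 2), 3)) = Mul(-10, Mul(Mul(-6, 2), 3)) = Mul(-10, Mul(-12, 3)) = Mul(-10, -36) = 360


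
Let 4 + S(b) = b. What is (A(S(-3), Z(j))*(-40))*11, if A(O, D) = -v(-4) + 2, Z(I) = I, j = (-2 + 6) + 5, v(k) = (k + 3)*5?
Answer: -3080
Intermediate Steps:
v(k) = 15 + 5*k (v(k) = (3 + k)*5 = 15 + 5*k)
S(b) = -4 + b
j = 9 (j = 4 + 5 = 9)
A(O, D) = 7 (A(O, D) = -(15 + 5*(-4)) + 2 = -(15 - 20) + 2 = -1*(-5) + 2 = 5 + 2 = 7)
(A(S(-3), Z(j))*(-40))*11 = (7*(-40))*11 = -280*11 = -3080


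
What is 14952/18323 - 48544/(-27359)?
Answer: 5173480/1997207 ≈ 2.5904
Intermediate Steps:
14952/18323 - 48544/(-27359) = 14952*(1/18323) - 48544*(-1/27359) = 14952/18323 + 48544/27359 = 5173480/1997207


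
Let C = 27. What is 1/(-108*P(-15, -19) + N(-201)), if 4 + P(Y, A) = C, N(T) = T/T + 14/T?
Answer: -201/499097 ≈ -0.00040273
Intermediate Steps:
N(T) = 1 + 14/T
P(Y, A) = 23 (P(Y, A) = -4 + 27 = 23)
1/(-108*P(-15, -19) + N(-201)) = 1/(-108*23 + (14 - 201)/(-201)) = 1/(-2484 - 1/201*(-187)) = 1/(-2484 + 187/201) = 1/(-499097/201) = -201/499097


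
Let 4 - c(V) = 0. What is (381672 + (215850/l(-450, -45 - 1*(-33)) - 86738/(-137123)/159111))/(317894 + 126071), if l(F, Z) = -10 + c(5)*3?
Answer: 10681918485662579/9686329655714145 ≈ 1.1028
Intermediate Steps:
c(V) = 4 (c(V) = 4 - 1*0 = 4 + 0 = 4)
l(F, Z) = 2 (l(F, Z) = -10 + 4*3 = -10 + 12 = 2)
(381672 + (215850/l(-450, -45 - 1*(-33)) - 86738/(-137123)/159111))/(317894 + 126071) = (381672 + (215850/2 - 86738/(-137123)/159111))/(317894 + 126071) = (381672 + (215850*(1/2) - 86738*(-1/137123)*(1/159111)))/443965 = (381672 + (107925 + (86738/137123)*(1/159111)))*(1/443965) = (381672 + (107925 + 86738/21817777653))*(1/443965) = (381672 + 2354683653286763/21817777653)*(1/443965) = (10681918485662579/21817777653)*(1/443965) = 10681918485662579/9686329655714145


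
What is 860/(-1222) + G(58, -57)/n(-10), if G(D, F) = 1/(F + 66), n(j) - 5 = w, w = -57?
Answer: -15527/21996 ≈ -0.70590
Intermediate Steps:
n(j) = -52 (n(j) = 5 - 57 = -52)
G(D, F) = 1/(66 + F)
860/(-1222) + G(58, -57)/n(-10) = 860/(-1222) + 1/((66 - 57)*(-52)) = 860*(-1/1222) - 1/52/9 = -430/611 + (⅑)*(-1/52) = -430/611 - 1/468 = -15527/21996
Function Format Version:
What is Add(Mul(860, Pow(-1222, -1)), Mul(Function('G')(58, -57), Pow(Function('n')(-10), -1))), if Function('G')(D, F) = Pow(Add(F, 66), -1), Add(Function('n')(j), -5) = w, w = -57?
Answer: Rational(-15527, 21996) ≈ -0.70590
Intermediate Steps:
Function('n')(j) = -52 (Function('n')(j) = Add(5, -57) = -52)
Function('G')(D, F) = Pow(Add(66, F), -1)
Add(Mul(860, Pow(-1222, -1)), Mul(Function('G')(58, -57), Pow(Function('n')(-10), -1))) = Add(Mul(860, Pow(-1222, -1)), Mul(Pow(Add(66, -57), -1), Pow(-52, -1))) = Add(Mul(860, Rational(-1, 1222)), Mul(Pow(9, -1), Rational(-1, 52))) = Add(Rational(-430, 611), Mul(Rational(1, 9), Rational(-1, 52))) = Add(Rational(-430, 611), Rational(-1, 468)) = Rational(-15527, 21996)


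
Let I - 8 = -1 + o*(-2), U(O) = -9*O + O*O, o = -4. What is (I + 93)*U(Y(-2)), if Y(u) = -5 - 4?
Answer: 17496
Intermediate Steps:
Y(u) = -9
U(O) = O² - 9*O (U(O) = -9*O + O² = O² - 9*O)
I = 15 (I = 8 + (-1 - 4*(-2)) = 8 + (-1 + 8) = 8 + 7 = 15)
(I + 93)*U(Y(-2)) = (15 + 93)*(-9*(-9 - 9)) = 108*(-9*(-18)) = 108*162 = 17496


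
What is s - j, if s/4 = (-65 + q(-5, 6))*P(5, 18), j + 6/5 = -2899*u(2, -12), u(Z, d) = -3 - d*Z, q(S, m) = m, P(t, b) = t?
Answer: 298501/5 ≈ 59700.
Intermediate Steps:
u(Z, d) = -3 - Z*d
j = -304401/5 (j = -6/5 - 2899*(-3 - 1*2*(-12)) = -6/5 - 2899*(-3 + 24) = -6/5 - 2899*21 = -6/5 - 60879 = -304401/5 ≈ -60880.)
s = -1180 (s = 4*((-65 + 6)*5) = 4*(-59*5) = 4*(-295) = -1180)
s - j = -1180 - 1*(-304401/5) = -1180 + 304401/5 = 298501/5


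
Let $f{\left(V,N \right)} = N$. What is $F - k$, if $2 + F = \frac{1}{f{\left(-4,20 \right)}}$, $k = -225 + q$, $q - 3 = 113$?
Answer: $\frac{2141}{20} \approx 107.05$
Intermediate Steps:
$q = 116$ ($q = 3 + 113 = 116$)
$k = -109$ ($k = -225 + 116 = -109$)
$F = - \frac{39}{20}$ ($F = -2 + \frac{1}{20} = - \frac{39}{20} \approx -1.95$)
$F - k = - \frac{39}{20} - -109 = - \frac{39}{20} + 109 = \frac{2141}{20}$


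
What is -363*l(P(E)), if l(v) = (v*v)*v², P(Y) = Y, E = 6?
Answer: -470448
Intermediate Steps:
l(v) = v⁴ (l(v) = v²*v² = v⁴)
-363*l(P(E)) = -363*6⁴ = -363*1296 = -470448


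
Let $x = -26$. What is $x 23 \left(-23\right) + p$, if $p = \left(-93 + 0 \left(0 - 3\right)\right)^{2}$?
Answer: $22403$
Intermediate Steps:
$p = 8649$ ($p = \left(-93 + 0 \left(-3\right)\right)^{2} = \left(-93 + 0\right)^{2} = \left(-93\right)^{2} = 8649$)
$x 23 \left(-23\right) + p = \left(-26\right) 23 \left(-23\right) + 8649 = \left(-598\right) \left(-23\right) + 8649 = 13754 + 8649 = 22403$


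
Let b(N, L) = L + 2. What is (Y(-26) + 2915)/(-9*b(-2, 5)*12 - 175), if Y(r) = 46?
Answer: -423/133 ≈ -3.1805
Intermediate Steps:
b(N, L) = 2 + L
(Y(-26) + 2915)/(-9*b(-2, 5)*12 - 175) = (46 + 2915)/(-9*(2 + 5)*12 - 175) = 2961/(-9*7*12 - 175) = 2961/(-63*12 - 175) = 2961/(-756 - 175) = 2961/(-931) = 2961*(-1/931) = -423/133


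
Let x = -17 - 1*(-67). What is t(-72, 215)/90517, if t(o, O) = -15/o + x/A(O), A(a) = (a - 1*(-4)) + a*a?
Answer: 58355/25223829288 ≈ 2.3135e-6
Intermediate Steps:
x = 50 (x = -17 + 67 = 50)
A(a) = 4 + a + a² (A(a) = (a + 4) + a² = (4 + a) + a² = 4 + a + a²)
t(o, O) = -15/o + 50/(4 + O + O²)
t(-72, 215)/90517 = (-15/(-72) + 50/(4 + 215 + 215²))/90517 = (-15*(-1/72) + 50/(4 + 215 + 46225))*(1/90517) = (5/24 + 50/46444)*(1/90517) = (5/24 + 50*(1/46444))*(1/90517) = (5/24 + 25/23222)*(1/90517) = (58355/278664)*(1/90517) = 58355/25223829288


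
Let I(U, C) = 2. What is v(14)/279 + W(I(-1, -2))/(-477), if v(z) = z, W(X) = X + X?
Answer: 206/4929 ≈ 0.041793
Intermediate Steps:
W(X) = 2*X
v(14)/279 + W(I(-1, -2))/(-477) = 14/279 + (2*2)/(-477) = 14*(1/279) + 4*(-1/477) = 14/279 - 4/477 = 206/4929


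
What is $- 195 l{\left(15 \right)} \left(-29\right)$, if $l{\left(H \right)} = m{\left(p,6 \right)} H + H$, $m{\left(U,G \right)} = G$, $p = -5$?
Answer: $593775$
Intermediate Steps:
$l{\left(H \right)} = 7 H$ ($l{\left(H \right)} = 6 H + H = 7 H$)
$- 195 l{\left(15 \right)} \left(-29\right) = - 195 \cdot 7 \cdot 15 \left(-29\right) = \left(-195\right) 105 \left(-29\right) = \left(-20475\right) \left(-29\right) = 593775$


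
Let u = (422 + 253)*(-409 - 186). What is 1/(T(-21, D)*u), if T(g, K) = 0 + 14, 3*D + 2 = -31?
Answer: -1/5622750 ≈ -1.7785e-7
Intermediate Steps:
D = -11 (D = -⅔ + (⅓)*(-31) = -⅔ - 31/3 = -11)
T(g, K) = 14
u = -401625 (u = 675*(-595) = -401625)
1/(T(-21, D)*u) = 1/(14*(-401625)) = (1/14)*(-1/401625) = -1/5622750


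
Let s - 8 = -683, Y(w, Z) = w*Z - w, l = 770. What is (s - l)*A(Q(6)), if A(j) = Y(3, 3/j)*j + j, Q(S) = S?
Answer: 4335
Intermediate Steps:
Y(w, Z) = -w + Z*w (Y(w, Z) = Z*w - w = -w + Z*w)
s = -675 (s = 8 - 683 = -675)
A(j) = j + j*(-3 + 9/j) (A(j) = (3*(-1 + 3/j))*j + j = (-3 + 9/j)*j + j = j*(-3 + 9/j) + j = j + j*(-3 + 9/j))
(s - l)*A(Q(6)) = (-675 - 1*770)*(9 - 2*6) = (-675 - 770)*(9 - 12) = -1445*(-3) = 4335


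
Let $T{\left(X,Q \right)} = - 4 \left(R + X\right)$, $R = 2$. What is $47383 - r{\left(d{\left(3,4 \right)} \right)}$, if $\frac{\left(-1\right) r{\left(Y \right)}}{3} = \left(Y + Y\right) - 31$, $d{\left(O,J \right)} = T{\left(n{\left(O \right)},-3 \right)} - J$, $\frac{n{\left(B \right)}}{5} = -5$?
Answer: $47818$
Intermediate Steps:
$n{\left(B \right)} = -25$ ($n{\left(B \right)} = 5 \left(-5\right) = -25$)
$T{\left(X,Q \right)} = -8 - 4 X$ ($T{\left(X,Q \right)} = - 4 \left(2 + X\right) = -8 - 4 X$)
$d{\left(O,J \right)} = 92 - J$ ($d{\left(O,J \right)} = \left(-8 - -100\right) - J = \left(-8 + 100\right) - J = 92 - J$)
$r{\left(Y \right)} = 93 - 6 Y$ ($r{\left(Y \right)} = - 3 \left(\left(Y + Y\right) - 31\right) = - 3 \left(2 Y - 31\right) = - 3 \left(-31 + 2 Y\right) = 93 - 6 Y$)
$47383 - r{\left(d{\left(3,4 \right)} \right)} = 47383 - \left(93 - 6 \left(92 - 4\right)\right) = 47383 - \left(93 - 528\right) = 47383 - -435 = 47383 + 435 = 47818$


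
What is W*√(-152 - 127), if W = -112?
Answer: -336*I*√31 ≈ -1870.8*I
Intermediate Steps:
W*√(-152 - 127) = -112*√(-152 - 127) = -336*I*√31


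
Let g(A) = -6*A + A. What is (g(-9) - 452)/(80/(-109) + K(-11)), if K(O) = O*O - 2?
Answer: -44363/12891 ≈ -3.4414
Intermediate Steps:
g(A) = -5*A
K(O) = -2 + O² (K(O) = O² - 2 = -2 + O²)
(g(-9) - 452)/(80/(-109) + K(-11)) = (-5*(-9) - 452)/(80/(-109) + (-2 + (-11)²)) = (45 - 452)/(80*(-1/109) + (-2 + 121)) = -407/(-80/109 + 119) = -407/12891/109 = -407*109/12891 = -44363/12891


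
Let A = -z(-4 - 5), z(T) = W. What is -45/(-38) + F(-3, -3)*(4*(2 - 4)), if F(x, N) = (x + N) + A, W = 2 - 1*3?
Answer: 1565/38 ≈ 41.184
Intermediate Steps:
W = -1 (W = 2 - 3 = -1)
z(T) = -1
A = 1 (A = -1*(-1) = 1)
F(x, N) = 1 + N + x (F(x, N) = (x + N) + 1 = (N + x) + 1 = 1 + N + x)
-45/(-38) + F(-3, -3)*(4*(2 - 4)) = -45/(-38) + (1 - 3 - 3)*(4*(2 - 4)) = -45*(-1/38) - 20*(-2) = 45/38 - 5*(-8) = 45/38 + 40 = 1565/38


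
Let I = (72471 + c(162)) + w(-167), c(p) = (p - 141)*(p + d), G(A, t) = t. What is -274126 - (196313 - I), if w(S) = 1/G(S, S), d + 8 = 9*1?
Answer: -65889016/167 ≈ -3.9455e+5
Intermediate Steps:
d = 1 (d = -8 + 9*1 = -8 + 9 = 1)
w(S) = 1/S
c(p) = (1 + p)*(-141 + p) (c(p) = (p - 141)*(p + 1) = (-141 + p)*(1 + p) = (1 + p)*(-141 + p))
I = 12674297/167 (I = (72471 + (-141 + 162² - 140*162)) + 1/(-167) = (72471 + (-141 + 26244 - 22680)) - 1/167 = (72471 + 3423) - 1/167 = 75894 - 1/167 = 12674297/167 ≈ 75894.)
-274126 - (196313 - I) = -274126 - (196313 - 1*12674297/167) = -274126 - (196313 - 12674297/167) = -274126 - 1*20109974/167 = -274126 - 20109974/167 = -65889016/167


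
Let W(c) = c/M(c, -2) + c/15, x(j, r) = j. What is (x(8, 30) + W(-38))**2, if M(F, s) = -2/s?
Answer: 238144/225 ≈ 1058.4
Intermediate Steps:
W(c) = 16*c/15 (W(c) = c/((-2/(-2))) + c/15 = c/((-2*(-1/2))) + c*(1/15) = c/1 + c/15 = c*1 + c/15 = c + c/15 = 16*c/15)
(x(8, 30) + W(-38))**2 = (8 + (16/15)*(-38))**2 = (8 - 608/15)**2 = (-488/15)**2 = 238144/225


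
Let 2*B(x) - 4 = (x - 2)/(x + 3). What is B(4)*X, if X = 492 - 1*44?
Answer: 960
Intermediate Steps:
X = 448 (X = 492 - 44 = 448)
B(x) = 2 + (-2 + x)/(2*(3 + x)) (B(x) = 2 + ((x - 2)/(x + 3))/2 = 2 + ((-2 + x)/(3 + x))/2 = 2 + (-2 + x)/(2*(3 + x)))
B(4)*X = (5*(2 + 4)/(2*(3 + 4)))*448 = ((5/2)*6/7)*448 = ((5/2)*(⅐)*6)*448 = (15/7)*448 = 960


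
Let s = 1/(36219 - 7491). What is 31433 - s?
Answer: 903007223/28728 ≈ 31433.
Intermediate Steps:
s = 1/28728 ≈ 3.4809e-5
31433 - s = 31433 - 1*1/28728 = 31433 - 1/28728 = 903007223/28728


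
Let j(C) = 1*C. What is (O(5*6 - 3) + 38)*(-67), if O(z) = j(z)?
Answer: -4355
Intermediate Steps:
j(C) = C
O(z) = z
(O(5*6 - 3) + 38)*(-67) = ((5*6 - 3) + 38)*(-67) = ((30 - 3) + 38)*(-67) = (27 + 38)*(-67) = 65*(-67) = -4355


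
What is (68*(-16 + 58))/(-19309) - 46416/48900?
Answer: -86325412/78684175 ≈ -1.0971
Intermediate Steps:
(68*(-16 + 58))/(-19309) - 46416/48900 = (68*42)*(-1/19309) - 46416*1/48900 = 2856*(-1/19309) - 3868/4075 = -2856/19309 - 3868/4075 = -86325412/78684175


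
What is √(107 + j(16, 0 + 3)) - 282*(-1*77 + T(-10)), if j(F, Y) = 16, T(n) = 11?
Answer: 18612 + √123 ≈ 18623.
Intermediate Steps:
√(107 + j(16, 0 + 3)) - 282*(-1*77 + T(-10)) = √(107 + 16) - 282*(-1*77 + 11) = √123 - 282*(-77 + 11) = √123 - 282*(-66) = √123 + 18612 = 18612 + √123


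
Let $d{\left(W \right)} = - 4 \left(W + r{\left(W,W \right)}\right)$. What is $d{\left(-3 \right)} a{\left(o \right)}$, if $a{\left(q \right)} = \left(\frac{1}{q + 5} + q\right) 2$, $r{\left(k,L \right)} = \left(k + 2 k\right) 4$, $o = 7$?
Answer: $2210$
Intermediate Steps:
$r{\left(k,L \right)} = 12 k$ ($r{\left(k,L \right)} = 3 k 4 = 12 k$)
$a{\left(q \right)} = 2 q + \frac{2}{5 + q}$ ($a{\left(q \right)} = \left(\frac{1}{5 + q} + q\right) 2 = \left(q + \frac{1}{5 + q}\right) 2 = 2 q + \frac{2}{5 + q}$)
$d{\left(W \right)} = - 52 W$ ($d{\left(W \right)} = - 4 \left(W + 12 W\right) = - 4 \cdot 13 W = - 52 W$)
$d{\left(-3 \right)} a{\left(o \right)} = \left(-52\right) \left(-3\right) \frac{2 \left(1 + 7^{2} + 5 \cdot 7\right)}{5 + 7} = 156 \frac{2 \left(1 + 49 + 35\right)}{12} = 156 \cdot 2 \cdot \frac{1}{12} \cdot 85 = 156 \cdot \frac{85}{6} = 2210$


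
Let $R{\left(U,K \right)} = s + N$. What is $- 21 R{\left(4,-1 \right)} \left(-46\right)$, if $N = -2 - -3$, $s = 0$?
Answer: $966$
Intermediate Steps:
$N = 1$ ($N = -2 + 3 = 1$)
$R{\left(U,K \right)} = 1$ ($R{\left(U,K \right)} = 0 + 1 = 1$)
$- 21 R{\left(4,-1 \right)} \left(-46\right) = \left(-21\right) 1 \left(-46\right) = \left(-21\right) \left(-46\right) = 966$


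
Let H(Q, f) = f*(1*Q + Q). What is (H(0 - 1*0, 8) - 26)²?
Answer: 676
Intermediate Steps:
H(Q, f) = 2*Q*f (H(Q, f) = f*(Q + Q) = f*(2*Q) = 2*Q*f)
(H(0 - 1*0, 8) - 26)² = (2*(0 - 1*0)*8 - 26)² = (2*(0 + 0)*8 - 26)² = (2*0*8 - 26)² = (0 - 26)² = (-26)² = 676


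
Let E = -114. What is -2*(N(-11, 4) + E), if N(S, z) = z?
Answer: 220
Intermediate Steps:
-2*(N(-11, 4) + E) = -2*(4 - 114) = -2*(-110) = 220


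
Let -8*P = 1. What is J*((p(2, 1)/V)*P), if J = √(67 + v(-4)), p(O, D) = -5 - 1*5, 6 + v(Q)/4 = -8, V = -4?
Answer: -5*√11/16 ≈ -1.0364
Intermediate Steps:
v(Q) = -56 (v(Q) = -24 + 4*(-8) = -24 - 32 = -56)
p(O, D) = -10 (p(O, D) = -5 - 5 = -10)
P = -⅛ (P = -⅛*1 = -⅛ ≈ -0.12500)
J = √11 (J = √(67 - 56) = √11 ≈ 3.3166)
J*((p(2, 1)/V)*P) = √11*(-10/(-4)*(-⅛)) = √11*(-10*(-¼)*(-⅛)) = √11*((5/2)*(-⅛)) = √11*(-5/16) = -5*√11/16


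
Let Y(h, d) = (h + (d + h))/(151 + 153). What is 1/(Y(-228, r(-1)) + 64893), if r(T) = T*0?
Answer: 2/129783 ≈ 1.5410e-5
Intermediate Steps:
r(T) = 0
Y(h, d) = h/152 + d/304 (Y(h, d) = (d + 2*h)/304 = (d + 2*h)*(1/304) = h/152 + d/304)
1/(Y(-228, r(-1)) + 64893) = 1/(((1/152)*(-228) + (1/304)*0) + 64893) = 1/((-3/2 + 0) + 64893) = 1/(-3/2 + 64893) = 1/(129783/2) = 2/129783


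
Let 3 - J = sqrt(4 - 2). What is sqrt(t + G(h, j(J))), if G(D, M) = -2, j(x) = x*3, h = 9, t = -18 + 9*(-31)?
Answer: I*sqrt(299) ≈ 17.292*I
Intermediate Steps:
t = -297 (t = -18 - 279 = -297)
J = 3 - sqrt(2) (J = 3 - sqrt(4 - 2) = 3 - sqrt(2) ≈ 1.5858)
j(x) = 3*x
sqrt(t + G(h, j(J))) = sqrt(-297 - 2) = sqrt(-299) = I*sqrt(299)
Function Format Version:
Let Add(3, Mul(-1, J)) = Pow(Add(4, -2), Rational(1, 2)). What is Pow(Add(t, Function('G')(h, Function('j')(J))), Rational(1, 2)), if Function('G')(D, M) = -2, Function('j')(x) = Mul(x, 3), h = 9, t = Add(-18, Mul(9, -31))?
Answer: Mul(I, Pow(299, Rational(1, 2))) ≈ Mul(17.292, I)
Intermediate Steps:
t = -297 (t = Add(-18, -279) = -297)
J = Add(3, Mul(-1, Pow(2, Rational(1, 2)))) (J = Add(3, Mul(-1, Pow(Add(4, -2), Rational(1, 2)))) = Add(3, Mul(-1, Pow(2, Rational(1, 2)))) ≈ 1.5858)
Function('j')(x) = Mul(3, x)
Pow(Add(t, Function('G')(h, Function('j')(J))), Rational(1, 2)) = Pow(Add(-297, -2), Rational(1, 2)) = Pow(-299, Rational(1, 2)) = Mul(I, Pow(299, Rational(1, 2)))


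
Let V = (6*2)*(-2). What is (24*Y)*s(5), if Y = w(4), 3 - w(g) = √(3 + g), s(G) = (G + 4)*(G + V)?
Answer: -12312 + 4104*√7 ≈ -1453.8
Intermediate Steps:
V = -24 (V = 12*(-2) = -24)
s(G) = (-24 + G)*(4 + G) (s(G) = (G + 4)*(G - 24) = (4 + G)*(-24 + G) = (-24 + G)*(4 + G))
w(g) = 3 - √(3 + g)
Y = 3 - √7 (Y = 3 - √(3 + 4) = 3 - √7 ≈ 0.35425)
(24*Y)*s(5) = (24*(3 - √7))*(-96 + 5² - 20*5) = (72 - 24*√7)*(-96 + 25 - 100) = (72 - 24*√7)*(-171) = -12312 + 4104*√7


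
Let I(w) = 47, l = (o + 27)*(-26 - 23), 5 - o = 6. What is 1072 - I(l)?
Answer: 1025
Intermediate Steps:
o = -1 (o = 5 - 1*6 = 5 - 6 = -1)
l = -1274 (l = (-1 + 27)*(-26 - 23) = 26*(-49) = -1274)
1072 - I(l) = 1072 - 1*47 = 1072 - 47 = 1025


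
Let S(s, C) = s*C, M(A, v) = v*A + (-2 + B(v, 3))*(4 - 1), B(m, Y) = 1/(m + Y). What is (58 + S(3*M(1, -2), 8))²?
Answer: 3844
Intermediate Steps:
B(m, Y) = 1/(Y + m)
M(A, v) = -6 + 3/(3 + v) + A*v (M(A, v) = v*A + (-2 + 1/(3 + v))*(4 - 1) = A*v + (-2 + 1/(3 + v))*3 = A*v + (-6 + 3/(3 + v)) = -6 + 3/(3 + v) + A*v)
S(s, C) = C*s
(58 + S(3*M(1, -2), 8))² = (58 + 8*(3*((3 + (-6 + 1*(-2))*(3 - 2))/(3 - 2))))² = (58 + 8*(3*((3 + (-6 - 2)*1)/1)))² = (58 + 8*(3*(1*(3 - 8*1))))² = (58 + 8*(3*(1*(3 - 8))))² = (58 + 8*(3*(1*(-5))))² = (58 + 8*(3*(-5)))² = (58 + 8*(-15))² = (58 - 120)² = (-62)² = 3844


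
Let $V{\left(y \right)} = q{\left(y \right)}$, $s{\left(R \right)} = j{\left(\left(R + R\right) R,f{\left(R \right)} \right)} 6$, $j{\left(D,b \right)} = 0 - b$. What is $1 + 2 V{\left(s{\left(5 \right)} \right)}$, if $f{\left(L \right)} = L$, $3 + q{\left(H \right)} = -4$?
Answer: $-13$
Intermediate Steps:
$q{\left(H \right)} = -7$ ($q{\left(H \right)} = -3 - 4 = -7$)
$j{\left(D,b \right)} = - b$
$s{\left(R \right)} = - 6 R$ ($s{\left(R \right)} = - R 6 = - 6 R$)
$V{\left(y \right)} = -7$
$1 + 2 V{\left(s{\left(5 \right)} \right)} = 1 + 2 \left(-7\right) = 1 - 14 = -13$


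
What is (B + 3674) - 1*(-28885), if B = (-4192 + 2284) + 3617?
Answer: 34268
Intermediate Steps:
B = 1709 (B = -1908 + 3617 = 1709)
(B + 3674) - 1*(-28885) = (1709 + 3674) - 1*(-28885) = 5383 + 28885 = 34268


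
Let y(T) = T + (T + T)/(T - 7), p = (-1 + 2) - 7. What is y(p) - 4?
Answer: -118/13 ≈ -9.0769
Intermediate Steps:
p = -6 (p = 1 - 7 = -6)
y(T) = T + 2*T/(-7 + T) (y(T) = T + (2*T)/(-7 + T) = T + 2*T/(-7 + T))
y(p) - 4 = -6*(-5 - 6)/(-7 - 6) - 4 = -6*(-11)/(-13) - 4 = -6*(-1/13)*(-11) - 4 = -66/13 - 4 = -118/13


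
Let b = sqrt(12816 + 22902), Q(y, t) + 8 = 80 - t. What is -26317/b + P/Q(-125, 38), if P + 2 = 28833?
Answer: 28831/34 - 26317*sqrt(35718)/35718 ≈ 708.72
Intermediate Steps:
Q(y, t) = 72 - t (Q(y, t) = -8 + (80 - t) = 72 - t)
P = 28831 (P = -2 + 28833 = 28831)
b = sqrt(35718) ≈ 188.99
-26317/b + P/Q(-125, 38) = -26317*sqrt(35718)/35718 + 28831/(72 - 1*38) = -26317*sqrt(35718)/35718 + 28831/(72 - 38) = -26317*sqrt(35718)/35718 + 28831/34 = 28831/34 - 26317*sqrt(35718)/35718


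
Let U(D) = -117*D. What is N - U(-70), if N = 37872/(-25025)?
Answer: -204992622/25025 ≈ -8191.5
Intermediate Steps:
N = -37872/25025 (N = 37872*(-1/25025) = -37872/25025 ≈ -1.5134)
N - U(-70) = -37872/25025 - (-117)*(-70) = -37872/25025 - 1*8190 = -37872/25025 - 8190 = -204992622/25025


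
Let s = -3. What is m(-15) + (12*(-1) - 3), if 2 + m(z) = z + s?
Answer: -35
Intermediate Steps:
m(z) = -5 + z (m(z) = -2 + (z - 3) = -2 + (-3 + z) = -5 + z)
m(-15) + (12*(-1) - 3) = (-5 - 15) + (12*(-1) - 3) = -20 + (-12 - 3) = -20 - 15 = -35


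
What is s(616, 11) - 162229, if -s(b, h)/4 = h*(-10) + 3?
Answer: -161801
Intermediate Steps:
s(b, h) = -12 + 40*h (s(b, h) = -4*(h*(-10) + 3) = -4*(-10*h + 3) = -4*(3 - 10*h) = -12 + 40*h)
s(616, 11) - 162229 = (-12 + 40*11) - 162229 = (-12 + 440) - 162229 = 428 - 162229 = -161801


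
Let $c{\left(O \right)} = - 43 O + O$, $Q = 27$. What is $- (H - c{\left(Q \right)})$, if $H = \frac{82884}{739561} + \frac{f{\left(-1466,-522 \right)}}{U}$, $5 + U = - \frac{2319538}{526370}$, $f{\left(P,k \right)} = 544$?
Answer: $- \frac{75791969492662}{70420258859} \approx -1076.3$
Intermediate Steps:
$U = - \frac{190438}{20245}$ ($U = -5 - \frac{2319538}{526370} = -5 - \frac{89213}{20245} = - \frac{190438}{20245} \approx -9.4067$)
$c{\left(O \right)} = - 42 O$
$H = - \frac{4064604053444}{70420258859}$ ($H = \frac{82884}{739561} + \frac{544}{- \frac{190438}{20245}} = 82884 \cdot \frac{1}{739561} + 544 \left(- \frac{20245}{190438}\right) = \frac{82884}{739561} - \frac{5506640}{95219} = - \frac{4064604053444}{70420258859} \approx -57.719$)
$- (H - c{\left(Q \right)}) = - (- \frac{4064604053444}{70420258859} - \left(-42\right) 27) = - (- \frac{4064604053444}{70420258859} - -1134) = - (- \frac{4064604053444}{70420258859} + 1134) = \left(-1\right) \frac{75791969492662}{70420258859} = - \frac{75791969492662}{70420258859}$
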